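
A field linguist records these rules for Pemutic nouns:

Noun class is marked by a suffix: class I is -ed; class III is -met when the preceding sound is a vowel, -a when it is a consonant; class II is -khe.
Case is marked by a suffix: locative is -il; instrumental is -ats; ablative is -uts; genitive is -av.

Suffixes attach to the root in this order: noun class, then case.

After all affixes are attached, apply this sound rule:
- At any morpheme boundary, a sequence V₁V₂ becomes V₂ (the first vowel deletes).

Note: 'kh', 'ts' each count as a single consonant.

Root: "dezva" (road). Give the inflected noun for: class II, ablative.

Attach noun class class II -khe → dezvakhe.
Attach case ablative -uts → dezvakheuts.
Apply vowel deletion: dezvakheuts → dezvakhuts.

dezvakhuts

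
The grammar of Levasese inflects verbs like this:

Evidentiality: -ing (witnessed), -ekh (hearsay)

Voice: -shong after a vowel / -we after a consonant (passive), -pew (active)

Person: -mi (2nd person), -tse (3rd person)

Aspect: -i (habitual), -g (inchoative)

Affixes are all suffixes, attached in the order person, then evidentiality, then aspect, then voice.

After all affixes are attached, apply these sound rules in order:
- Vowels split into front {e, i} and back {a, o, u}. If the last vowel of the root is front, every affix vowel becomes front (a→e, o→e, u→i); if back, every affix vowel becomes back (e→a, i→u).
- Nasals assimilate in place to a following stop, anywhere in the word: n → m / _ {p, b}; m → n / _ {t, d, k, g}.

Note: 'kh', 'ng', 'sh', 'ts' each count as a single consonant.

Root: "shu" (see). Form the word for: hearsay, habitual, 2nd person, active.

Attach person 2nd person -mi → shumi.
Attach evidentiality hearsay -ekh → shumiekh.
Attach aspect habitual -i → shumiekhi.
Attach voice active -pew → shumiekhipew.
Apply vowel harmony: shumiekhipew → shumuakhupaw.
Nasal assimilation: no change.

shumuakhupaw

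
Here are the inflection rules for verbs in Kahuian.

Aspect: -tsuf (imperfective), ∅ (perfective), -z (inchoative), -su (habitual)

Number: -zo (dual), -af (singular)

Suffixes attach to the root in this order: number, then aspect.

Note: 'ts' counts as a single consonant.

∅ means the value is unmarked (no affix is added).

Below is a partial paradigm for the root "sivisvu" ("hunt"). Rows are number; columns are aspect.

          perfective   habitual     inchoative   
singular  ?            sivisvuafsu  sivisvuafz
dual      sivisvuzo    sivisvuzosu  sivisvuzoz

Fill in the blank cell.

Attach number singular -af → sivisvuaf.
aspect = perfective: zero marking, form stays sivisvuaf.

sivisvuaf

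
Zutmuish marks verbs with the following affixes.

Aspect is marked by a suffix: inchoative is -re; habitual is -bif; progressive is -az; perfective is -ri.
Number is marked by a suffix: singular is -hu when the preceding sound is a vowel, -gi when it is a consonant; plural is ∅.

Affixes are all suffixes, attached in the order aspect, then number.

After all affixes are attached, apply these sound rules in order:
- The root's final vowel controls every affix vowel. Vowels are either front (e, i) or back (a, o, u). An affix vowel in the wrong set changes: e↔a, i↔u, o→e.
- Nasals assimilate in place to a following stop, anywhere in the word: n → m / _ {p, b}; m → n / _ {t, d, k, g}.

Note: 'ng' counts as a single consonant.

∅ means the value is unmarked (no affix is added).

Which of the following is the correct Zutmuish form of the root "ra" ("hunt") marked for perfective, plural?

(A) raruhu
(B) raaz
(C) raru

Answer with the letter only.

Attach aspect perfective -ri → rari.
number = plural: zero marking, form stays rari.
Apply vowel harmony: rari → raru.
Nasal assimilation: no change.
So the correct form is raru, option (C).
(B) raaz is wrong: it uses progressive instead of perfective for aspect.
(A) raruhu is wrong: it uses singular instead of plural for number.

C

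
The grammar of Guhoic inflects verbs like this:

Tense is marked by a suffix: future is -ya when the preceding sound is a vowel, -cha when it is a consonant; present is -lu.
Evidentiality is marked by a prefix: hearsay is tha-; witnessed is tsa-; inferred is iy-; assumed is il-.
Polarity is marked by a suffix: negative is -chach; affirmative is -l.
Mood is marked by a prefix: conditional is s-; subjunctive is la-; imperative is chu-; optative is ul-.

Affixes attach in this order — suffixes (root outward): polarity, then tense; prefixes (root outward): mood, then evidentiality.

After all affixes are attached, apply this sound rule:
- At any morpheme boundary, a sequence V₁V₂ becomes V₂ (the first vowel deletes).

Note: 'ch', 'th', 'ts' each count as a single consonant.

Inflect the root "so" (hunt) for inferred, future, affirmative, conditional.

Attach mood conditional s- → sso.
Attach polarity affirmative -l → ssol.
Attach tense future -cha (after consonant 'l') → ssolcha.
Attach evidentiality inferred iy- → iyssolcha.
Vowel deletion: no change.

iyssolcha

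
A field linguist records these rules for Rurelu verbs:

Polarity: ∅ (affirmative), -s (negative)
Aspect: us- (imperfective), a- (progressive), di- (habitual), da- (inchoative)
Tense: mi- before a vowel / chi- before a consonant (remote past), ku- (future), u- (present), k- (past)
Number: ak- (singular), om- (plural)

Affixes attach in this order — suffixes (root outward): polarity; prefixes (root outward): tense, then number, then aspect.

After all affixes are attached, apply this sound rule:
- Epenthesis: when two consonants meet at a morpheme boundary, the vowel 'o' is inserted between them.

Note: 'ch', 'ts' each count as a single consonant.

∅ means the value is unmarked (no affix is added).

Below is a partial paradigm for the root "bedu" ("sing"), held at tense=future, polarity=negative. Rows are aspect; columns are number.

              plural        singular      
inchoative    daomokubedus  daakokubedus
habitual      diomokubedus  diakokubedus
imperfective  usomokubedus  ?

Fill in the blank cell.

Attach tense future ku- → kubedu.
Attach polarity negative -s → kubedus.
Attach number singular ak- → akkubedus.
Attach aspect imperfective us- → usakkubedus.
Apply epenthesis: usakkubedus → usakokubedus.

usakokubedus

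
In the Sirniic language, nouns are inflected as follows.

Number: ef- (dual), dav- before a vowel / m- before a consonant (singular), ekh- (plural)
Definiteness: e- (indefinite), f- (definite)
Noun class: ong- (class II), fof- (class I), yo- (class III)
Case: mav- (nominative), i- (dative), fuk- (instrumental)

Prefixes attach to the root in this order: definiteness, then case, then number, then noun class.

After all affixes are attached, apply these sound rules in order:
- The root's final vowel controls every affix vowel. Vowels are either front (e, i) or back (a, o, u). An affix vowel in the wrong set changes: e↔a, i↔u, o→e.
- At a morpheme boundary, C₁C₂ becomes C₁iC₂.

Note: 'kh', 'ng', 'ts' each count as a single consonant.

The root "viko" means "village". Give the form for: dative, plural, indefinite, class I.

Attach definiteness indefinite e- → eviko.
Attach case dative i- → ieviko.
Attach number plural ekh- → ekhieviko.
Attach noun class class I fof- → fofekhieviko.
Apply vowel harmony: fofekhieviko → fofakhuaviko.
Epenthesis: no change.

fofakhuaviko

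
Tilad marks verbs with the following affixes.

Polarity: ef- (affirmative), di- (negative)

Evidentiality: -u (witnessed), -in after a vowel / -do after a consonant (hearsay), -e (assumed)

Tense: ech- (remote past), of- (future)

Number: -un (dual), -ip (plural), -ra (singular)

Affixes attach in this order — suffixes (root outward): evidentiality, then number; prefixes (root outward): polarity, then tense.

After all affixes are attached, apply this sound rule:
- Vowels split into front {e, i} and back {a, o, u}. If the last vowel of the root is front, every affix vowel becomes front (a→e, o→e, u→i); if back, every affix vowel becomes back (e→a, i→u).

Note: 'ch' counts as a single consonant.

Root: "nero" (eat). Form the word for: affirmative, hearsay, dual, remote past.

achafnerounun

Attach polarity affirmative ef- → efnero.
Attach evidentiality hearsay -in (after vowel 'o') → efneroin.
Attach number dual -un → efneroinun.
Attach tense remote past ech- → echefneroinun.
Apply vowel harmony: echefneroinun → achafnerounun.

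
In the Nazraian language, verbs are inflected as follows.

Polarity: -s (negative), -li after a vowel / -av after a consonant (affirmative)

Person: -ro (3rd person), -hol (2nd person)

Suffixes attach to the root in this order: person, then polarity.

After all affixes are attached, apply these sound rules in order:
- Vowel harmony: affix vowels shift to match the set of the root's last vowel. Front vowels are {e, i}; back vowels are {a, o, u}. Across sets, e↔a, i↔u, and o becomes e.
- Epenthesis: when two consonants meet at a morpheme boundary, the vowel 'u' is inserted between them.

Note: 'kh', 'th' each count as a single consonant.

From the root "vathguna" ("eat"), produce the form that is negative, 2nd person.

vathgunaholus

Attach person 2nd person -hol → vathgunahol.
Attach polarity negative -s → vathgunahols.
Vowel harmony: no change.
Apply epenthesis: vathgunahols → vathgunaholus.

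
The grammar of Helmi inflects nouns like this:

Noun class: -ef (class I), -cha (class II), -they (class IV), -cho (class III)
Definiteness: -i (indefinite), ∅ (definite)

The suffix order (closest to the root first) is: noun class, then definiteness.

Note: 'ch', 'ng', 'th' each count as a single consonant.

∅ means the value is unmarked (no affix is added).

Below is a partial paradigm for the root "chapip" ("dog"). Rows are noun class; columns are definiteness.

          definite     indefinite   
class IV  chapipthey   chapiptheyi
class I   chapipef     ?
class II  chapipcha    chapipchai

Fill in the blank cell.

chapipefi

Attach noun class class I -ef → chapipef.
Attach definiteness indefinite -i → chapipefi.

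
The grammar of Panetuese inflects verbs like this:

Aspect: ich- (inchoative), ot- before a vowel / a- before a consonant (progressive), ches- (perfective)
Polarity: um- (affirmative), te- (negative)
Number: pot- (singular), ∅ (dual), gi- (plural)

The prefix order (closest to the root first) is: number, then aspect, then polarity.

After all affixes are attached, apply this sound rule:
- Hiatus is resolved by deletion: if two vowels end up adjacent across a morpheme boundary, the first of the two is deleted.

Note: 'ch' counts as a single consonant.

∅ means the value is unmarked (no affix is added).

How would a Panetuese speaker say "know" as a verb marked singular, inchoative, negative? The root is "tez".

tichpottez

Attach number singular pot- → pottez.
Attach aspect inchoative ich- → ichpottez.
Attach polarity negative te- → teichpottez.
Apply vowel deletion: teichpottez → tichpottez.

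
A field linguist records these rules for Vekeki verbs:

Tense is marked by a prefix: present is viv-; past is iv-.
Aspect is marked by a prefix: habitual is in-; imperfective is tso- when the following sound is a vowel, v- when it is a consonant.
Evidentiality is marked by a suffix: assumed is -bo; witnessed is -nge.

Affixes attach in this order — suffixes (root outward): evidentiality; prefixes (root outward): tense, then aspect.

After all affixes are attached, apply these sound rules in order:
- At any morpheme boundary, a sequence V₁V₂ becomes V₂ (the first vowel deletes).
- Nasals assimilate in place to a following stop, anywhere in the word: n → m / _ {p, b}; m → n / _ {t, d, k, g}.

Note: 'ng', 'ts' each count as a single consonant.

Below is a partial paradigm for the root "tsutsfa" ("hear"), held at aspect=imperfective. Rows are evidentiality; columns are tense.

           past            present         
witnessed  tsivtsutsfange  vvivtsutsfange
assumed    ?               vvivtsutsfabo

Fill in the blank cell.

Attach tense past iv- → ivtsutsfa.
Attach evidentiality assumed -bo → ivtsutsfabo.
Attach aspect imperfective tso- (before vowel 'i') → tsoivtsutsfabo.
Apply vowel deletion: tsoivtsutsfabo → tsivtsutsfabo.
Nasal assimilation: no change.

tsivtsutsfabo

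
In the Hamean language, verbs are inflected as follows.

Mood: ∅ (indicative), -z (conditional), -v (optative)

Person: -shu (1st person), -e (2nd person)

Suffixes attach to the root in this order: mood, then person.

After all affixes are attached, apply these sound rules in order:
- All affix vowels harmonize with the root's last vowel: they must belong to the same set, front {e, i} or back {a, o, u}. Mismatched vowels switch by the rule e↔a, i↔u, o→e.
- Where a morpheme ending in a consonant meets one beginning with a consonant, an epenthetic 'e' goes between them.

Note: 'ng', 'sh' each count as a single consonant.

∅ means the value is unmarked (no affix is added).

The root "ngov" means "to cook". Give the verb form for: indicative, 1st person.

mood = indicative: zero marking, form stays ngov.
Attach person 1st person -shu → ngovshu.
Vowel harmony: no change.
Apply epenthesis: ngovshu → ngoveshu.

ngoveshu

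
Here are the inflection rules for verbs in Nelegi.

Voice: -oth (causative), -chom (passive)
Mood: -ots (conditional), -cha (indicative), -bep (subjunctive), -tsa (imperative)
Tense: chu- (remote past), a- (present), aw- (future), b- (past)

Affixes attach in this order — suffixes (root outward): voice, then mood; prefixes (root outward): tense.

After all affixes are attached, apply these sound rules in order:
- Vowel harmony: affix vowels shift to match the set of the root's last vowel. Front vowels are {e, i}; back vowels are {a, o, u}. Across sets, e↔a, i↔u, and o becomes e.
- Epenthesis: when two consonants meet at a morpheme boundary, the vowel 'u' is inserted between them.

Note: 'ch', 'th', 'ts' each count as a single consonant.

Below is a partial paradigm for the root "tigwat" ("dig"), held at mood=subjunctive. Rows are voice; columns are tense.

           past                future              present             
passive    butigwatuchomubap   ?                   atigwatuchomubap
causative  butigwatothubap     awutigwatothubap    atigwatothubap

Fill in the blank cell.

awutigwatuchomubap

Attach voice passive -chom → tigwatchom.
Attach tense future aw- → awtigwatchom.
Attach mood subjunctive -bep → awtigwatchombep.
Apply vowel harmony: awtigwatchombep → awtigwatchombap.
Apply epenthesis: awtigwatchombap → awutigwatuchomubap.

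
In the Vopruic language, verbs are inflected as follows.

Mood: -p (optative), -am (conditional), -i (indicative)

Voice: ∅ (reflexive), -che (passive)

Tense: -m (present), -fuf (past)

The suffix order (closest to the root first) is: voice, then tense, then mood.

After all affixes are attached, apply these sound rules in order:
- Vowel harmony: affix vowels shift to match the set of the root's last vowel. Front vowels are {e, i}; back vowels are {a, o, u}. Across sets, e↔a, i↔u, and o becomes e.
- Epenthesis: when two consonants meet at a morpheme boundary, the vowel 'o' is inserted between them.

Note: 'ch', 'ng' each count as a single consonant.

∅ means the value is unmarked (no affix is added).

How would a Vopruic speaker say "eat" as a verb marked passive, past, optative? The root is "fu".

Attach voice passive -che → fuche.
Attach tense past -fuf → fuchefuf.
Attach mood optative -p → fuchefufp.
Apply vowel harmony: fuchefufp → fuchafufp.
Apply epenthesis: fuchafufp → fuchafufop.

fuchafufop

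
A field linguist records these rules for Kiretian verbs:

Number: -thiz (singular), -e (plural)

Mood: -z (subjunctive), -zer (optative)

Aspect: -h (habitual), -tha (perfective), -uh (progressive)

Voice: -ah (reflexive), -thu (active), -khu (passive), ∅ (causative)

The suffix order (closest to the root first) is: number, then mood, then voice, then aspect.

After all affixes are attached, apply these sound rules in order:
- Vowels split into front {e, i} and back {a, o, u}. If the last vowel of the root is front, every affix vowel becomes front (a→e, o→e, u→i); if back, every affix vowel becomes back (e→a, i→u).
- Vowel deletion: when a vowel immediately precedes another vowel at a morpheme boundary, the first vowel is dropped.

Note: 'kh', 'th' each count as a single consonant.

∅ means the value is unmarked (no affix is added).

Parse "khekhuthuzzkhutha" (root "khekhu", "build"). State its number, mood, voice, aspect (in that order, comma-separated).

singular, subjunctive, passive, perfective

Segment: khekhu-thiz-z-khu-tha.
number: -thiz → singular.
mood: -z → subjunctive.
voice: -khu → passive.
aspect: -tha → perfective.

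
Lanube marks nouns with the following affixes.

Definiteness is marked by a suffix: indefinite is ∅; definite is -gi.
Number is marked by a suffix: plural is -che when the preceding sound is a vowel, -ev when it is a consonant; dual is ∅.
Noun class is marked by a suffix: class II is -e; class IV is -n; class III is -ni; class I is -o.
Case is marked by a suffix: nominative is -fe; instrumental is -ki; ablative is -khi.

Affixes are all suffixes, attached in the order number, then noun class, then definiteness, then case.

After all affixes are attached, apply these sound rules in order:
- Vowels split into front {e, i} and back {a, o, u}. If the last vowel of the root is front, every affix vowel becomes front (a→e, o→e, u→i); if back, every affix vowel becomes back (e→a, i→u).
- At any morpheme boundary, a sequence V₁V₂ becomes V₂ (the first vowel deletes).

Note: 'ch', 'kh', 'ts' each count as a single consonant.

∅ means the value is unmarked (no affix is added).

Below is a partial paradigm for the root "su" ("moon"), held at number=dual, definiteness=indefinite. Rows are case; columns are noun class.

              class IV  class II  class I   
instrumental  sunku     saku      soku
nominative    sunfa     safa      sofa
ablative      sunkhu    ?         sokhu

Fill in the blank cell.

number = dual: zero marking, form stays su.
Attach noun class class II -e → sue.
definiteness = indefinite: zero marking, form stays sue.
Attach case ablative -khi → suekhi.
Apply vowel harmony: suekhi → suakhu.
Apply vowel deletion: suakhu → sakhu.

sakhu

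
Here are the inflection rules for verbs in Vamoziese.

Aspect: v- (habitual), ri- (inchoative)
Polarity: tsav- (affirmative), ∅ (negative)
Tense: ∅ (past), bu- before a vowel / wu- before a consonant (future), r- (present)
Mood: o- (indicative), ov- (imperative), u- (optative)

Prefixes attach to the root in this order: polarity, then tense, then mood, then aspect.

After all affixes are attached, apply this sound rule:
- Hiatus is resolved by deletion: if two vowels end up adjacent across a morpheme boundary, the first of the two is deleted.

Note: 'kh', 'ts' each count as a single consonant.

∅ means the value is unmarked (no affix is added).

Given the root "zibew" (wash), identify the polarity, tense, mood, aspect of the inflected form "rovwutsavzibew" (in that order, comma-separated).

Segment: ri-ov-wu-tsav-zibew.
polarity: tsav- → affirmative.
tense: bu/wu- → future.
mood: ov- → imperative.
aspect: ri- → inchoative.

affirmative, future, imperative, inchoative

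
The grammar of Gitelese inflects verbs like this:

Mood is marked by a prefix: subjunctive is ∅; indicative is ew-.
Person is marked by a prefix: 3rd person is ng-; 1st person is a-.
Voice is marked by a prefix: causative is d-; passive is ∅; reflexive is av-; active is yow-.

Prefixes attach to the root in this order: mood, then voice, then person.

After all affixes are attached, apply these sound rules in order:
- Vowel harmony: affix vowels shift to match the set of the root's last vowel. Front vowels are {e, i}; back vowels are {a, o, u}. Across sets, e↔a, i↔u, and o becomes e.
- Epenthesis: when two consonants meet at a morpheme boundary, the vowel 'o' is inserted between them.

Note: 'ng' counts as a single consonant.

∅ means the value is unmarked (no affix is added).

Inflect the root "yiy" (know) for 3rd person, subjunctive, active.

mood = subjunctive: zero marking, form stays yiy.
Attach voice active yow- → yowyiy.
Attach person 3rd person ng- → ngyowyiy.
Apply vowel harmony: ngyowyiy → ngyewyiy.
Apply epenthesis: ngyewyiy → ngoyewoyiy.

ngoyewoyiy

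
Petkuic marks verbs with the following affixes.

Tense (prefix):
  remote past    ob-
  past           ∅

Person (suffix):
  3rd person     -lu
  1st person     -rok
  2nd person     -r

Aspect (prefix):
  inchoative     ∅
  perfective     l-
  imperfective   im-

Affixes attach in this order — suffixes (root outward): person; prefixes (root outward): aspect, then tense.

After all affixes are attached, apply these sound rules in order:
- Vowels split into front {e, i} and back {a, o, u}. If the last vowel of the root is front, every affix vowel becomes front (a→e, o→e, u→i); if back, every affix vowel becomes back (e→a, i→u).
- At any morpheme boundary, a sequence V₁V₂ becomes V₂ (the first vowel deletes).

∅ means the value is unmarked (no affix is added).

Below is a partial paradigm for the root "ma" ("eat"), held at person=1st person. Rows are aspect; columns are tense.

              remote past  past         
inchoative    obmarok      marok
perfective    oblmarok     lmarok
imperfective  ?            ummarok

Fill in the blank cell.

Attach aspect imperfective im- → imma.
Attach tense remote past ob- → obimma.
Attach person 1st person -rok → obimmarok.
Apply vowel harmony: obimmarok → obummarok.
Vowel deletion: no change.

obummarok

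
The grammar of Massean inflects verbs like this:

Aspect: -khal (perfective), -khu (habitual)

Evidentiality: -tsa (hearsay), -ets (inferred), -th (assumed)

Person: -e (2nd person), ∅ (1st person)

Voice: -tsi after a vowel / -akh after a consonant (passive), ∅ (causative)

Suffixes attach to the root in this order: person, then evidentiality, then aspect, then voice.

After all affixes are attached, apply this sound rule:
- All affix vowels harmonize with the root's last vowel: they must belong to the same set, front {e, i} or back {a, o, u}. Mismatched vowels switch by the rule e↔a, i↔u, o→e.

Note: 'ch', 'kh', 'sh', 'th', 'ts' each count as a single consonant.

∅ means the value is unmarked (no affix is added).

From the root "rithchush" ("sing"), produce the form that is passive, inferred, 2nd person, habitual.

Attach person 2nd person -e → rithchushe.
Attach evidentiality inferred -ets → rithchusheets.
Attach aspect habitual -khu → rithchusheetskhu.
Attach voice passive -tsi (after vowel 'u') → rithchusheetskhutsi.
Apply vowel harmony: rithchusheetskhutsi → rithchushaatskhutsu.

rithchushaatskhutsu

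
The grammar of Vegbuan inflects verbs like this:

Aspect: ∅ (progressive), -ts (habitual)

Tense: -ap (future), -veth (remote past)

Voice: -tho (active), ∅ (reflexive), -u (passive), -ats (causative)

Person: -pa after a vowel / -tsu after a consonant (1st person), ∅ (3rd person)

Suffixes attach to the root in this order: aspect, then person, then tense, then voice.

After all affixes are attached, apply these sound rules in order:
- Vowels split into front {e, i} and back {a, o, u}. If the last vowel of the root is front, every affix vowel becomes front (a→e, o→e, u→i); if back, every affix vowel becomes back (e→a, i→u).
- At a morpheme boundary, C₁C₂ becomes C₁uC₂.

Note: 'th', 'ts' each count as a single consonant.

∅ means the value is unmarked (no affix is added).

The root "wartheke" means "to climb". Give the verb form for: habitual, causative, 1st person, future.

wartheketsutsiepets

Attach aspect habitual -ts → warthekets.
Attach person 1st person -tsu (after consonant 'ts') → wartheketstsu.
Attach tense future -ap → wartheketstsuap.
Attach voice causative -ats → wartheketstsuapats.
Apply vowel harmony: wartheketstsuapats → wartheketstsiepets.
Apply epenthesis: wartheketstsiepets → wartheketsutsiepets.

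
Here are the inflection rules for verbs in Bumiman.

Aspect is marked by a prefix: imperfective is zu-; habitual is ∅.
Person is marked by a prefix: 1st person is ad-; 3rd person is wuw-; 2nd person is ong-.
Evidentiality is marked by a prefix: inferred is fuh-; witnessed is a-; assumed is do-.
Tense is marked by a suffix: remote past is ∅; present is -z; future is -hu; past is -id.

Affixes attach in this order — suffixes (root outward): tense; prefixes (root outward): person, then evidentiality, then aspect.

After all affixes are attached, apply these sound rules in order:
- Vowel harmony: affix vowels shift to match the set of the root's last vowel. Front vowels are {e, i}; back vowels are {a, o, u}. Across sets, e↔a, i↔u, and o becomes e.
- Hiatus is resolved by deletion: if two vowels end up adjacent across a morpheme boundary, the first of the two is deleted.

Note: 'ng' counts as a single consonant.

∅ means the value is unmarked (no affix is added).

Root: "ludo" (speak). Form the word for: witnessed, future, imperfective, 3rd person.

zawuwludohu

Attach person 3rd person wuw- → wuwludo.
Attach tense future -hu → wuwludohu.
Attach evidentiality witnessed a- → awuwludohu.
Attach aspect imperfective zu- → zuawuwludohu.
Vowel harmony: no change.
Apply vowel deletion: zuawuwludohu → zawuwludohu.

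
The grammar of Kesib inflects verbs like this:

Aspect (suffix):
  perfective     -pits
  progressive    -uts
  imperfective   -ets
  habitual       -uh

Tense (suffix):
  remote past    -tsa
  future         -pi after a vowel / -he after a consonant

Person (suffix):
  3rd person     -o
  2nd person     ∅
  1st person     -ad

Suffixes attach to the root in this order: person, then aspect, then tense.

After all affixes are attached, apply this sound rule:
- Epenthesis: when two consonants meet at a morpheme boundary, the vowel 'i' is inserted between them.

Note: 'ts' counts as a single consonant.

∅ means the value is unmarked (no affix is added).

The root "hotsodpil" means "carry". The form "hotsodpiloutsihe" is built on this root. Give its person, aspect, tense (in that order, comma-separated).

3rd person, progressive, future

Segment: hotsodpil-o-uts-he.
person: -o → 3rd person.
aspect: -uts → progressive.
tense: -pi/he → future.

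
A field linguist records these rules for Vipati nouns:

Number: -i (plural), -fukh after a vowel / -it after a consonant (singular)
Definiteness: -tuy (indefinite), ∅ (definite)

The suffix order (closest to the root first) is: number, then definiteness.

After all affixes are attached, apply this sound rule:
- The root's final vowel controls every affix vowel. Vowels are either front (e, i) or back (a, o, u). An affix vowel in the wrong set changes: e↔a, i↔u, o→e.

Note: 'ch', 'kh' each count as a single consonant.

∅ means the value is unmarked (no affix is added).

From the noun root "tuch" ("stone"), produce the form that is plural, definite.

Attach number plural -i → tuchi.
definiteness = definite: zero marking, form stays tuchi.
Apply vowel harmony: tuchi → tuchu.

tuchu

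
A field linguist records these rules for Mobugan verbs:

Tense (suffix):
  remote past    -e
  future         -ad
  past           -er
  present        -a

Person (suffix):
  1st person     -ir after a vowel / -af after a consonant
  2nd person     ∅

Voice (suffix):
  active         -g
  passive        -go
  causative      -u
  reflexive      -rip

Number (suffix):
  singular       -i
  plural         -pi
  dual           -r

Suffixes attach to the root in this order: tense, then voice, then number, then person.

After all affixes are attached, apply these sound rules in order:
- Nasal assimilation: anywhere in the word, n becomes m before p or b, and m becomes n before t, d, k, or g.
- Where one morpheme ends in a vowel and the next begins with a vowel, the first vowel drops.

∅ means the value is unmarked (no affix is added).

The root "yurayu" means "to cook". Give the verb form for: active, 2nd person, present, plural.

Attach tense present -a → yurayua.
Attach voice active -g → yurayuag.
Attach number plural -pi → yurayuagpi.
person = 2nd person: zero marking, form stays yurayuagpi.
Nasal assimilation: no change.
Apply vowel deletion: yurayuagpi → yurayagpi.

yurayagpi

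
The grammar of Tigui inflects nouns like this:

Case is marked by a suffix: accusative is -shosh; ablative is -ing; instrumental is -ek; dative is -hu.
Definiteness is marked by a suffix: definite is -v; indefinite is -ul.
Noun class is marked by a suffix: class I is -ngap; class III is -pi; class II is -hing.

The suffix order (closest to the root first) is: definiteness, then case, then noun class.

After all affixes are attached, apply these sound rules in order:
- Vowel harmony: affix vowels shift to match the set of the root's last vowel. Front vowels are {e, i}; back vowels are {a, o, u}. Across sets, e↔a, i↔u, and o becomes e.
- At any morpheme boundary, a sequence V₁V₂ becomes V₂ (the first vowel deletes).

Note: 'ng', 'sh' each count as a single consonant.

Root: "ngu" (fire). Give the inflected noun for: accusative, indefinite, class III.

Attach definiteness indefinite -ul → nguul.
Attach case accusative -shosh → nguulshosh.
Attach noun class class III -pi → nguulshoshpi.
Apply vowel harmony: nguulshoshpi → nguulshoshpu.
Apply vowel deletion: nguulshoshpu → ngulshoshpu.

ngulshoshpu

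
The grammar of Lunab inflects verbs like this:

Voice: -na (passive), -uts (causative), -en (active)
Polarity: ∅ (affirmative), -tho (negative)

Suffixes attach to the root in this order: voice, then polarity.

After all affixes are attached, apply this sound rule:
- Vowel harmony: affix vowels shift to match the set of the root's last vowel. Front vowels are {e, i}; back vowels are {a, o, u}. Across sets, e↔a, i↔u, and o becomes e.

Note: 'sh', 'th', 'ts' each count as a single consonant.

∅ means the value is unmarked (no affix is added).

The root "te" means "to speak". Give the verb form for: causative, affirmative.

teits

Attach voice causative -uts → teuts.
polarity = affirmative: zero marking, form stays teuts.
Apply vowel harmony: teuts → teits.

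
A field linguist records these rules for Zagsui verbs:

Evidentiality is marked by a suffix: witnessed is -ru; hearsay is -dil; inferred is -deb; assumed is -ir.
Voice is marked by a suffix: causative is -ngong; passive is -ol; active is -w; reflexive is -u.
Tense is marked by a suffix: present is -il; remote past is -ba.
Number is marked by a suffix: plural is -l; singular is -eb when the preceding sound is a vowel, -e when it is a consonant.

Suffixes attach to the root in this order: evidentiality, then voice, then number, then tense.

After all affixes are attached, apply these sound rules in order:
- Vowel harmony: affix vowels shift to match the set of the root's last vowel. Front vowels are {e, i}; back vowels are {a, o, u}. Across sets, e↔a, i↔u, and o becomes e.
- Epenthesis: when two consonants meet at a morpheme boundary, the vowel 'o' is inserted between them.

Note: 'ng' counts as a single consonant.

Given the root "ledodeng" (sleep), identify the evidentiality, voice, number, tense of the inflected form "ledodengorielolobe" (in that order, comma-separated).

witnessed, passive, plural, remote past

Segment: ledodeng-ru-ol-l-ba.
evidentiality: -ru → witnessed.
voice: -ol → passive.
number: -l → plural.
tense: -ba → remote past.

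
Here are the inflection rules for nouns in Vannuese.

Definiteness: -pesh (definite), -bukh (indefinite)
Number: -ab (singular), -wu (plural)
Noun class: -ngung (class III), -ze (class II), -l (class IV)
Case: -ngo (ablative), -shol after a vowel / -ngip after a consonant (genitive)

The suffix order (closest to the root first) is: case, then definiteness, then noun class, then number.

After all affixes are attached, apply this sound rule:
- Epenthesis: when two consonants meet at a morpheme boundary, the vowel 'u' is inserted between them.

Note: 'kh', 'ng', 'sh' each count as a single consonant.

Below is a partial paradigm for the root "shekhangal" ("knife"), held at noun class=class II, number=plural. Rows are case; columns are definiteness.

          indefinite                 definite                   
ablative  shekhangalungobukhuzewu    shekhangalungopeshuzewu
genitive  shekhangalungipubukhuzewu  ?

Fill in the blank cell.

Attach case genitive -ngip (after consonant 'l') → shekhangalngip.
Attach definiteness definite -pesh → shekhangalngippesh.
Attach noun class class II -ze → shekhangalngippeshze.
Attach number plural -wu → shekhangalngippeshzewu.
Apply epenthesis: shekhangalngippeshzewu → shekhangalungipupeshuzewu.

shekhangalungipupeshuzewu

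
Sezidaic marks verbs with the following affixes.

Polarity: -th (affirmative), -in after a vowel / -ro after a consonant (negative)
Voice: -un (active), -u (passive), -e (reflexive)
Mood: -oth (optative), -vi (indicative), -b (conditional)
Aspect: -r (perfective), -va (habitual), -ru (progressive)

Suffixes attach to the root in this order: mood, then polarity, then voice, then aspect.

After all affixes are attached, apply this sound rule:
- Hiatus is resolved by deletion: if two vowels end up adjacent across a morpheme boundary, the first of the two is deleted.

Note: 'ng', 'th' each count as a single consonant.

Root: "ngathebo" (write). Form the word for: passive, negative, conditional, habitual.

ngathebobruva

Attach mood conditional -b → ngathebob.
Attach polarity negative -ro (after consonant 'b') → ngathebobro.
Attach voice passive -u → ngathebobrou.
Attach aspect habitual -va → ngathebobrouva.
Apply vowel deletion: ngathebobrouva → ngathebobruva.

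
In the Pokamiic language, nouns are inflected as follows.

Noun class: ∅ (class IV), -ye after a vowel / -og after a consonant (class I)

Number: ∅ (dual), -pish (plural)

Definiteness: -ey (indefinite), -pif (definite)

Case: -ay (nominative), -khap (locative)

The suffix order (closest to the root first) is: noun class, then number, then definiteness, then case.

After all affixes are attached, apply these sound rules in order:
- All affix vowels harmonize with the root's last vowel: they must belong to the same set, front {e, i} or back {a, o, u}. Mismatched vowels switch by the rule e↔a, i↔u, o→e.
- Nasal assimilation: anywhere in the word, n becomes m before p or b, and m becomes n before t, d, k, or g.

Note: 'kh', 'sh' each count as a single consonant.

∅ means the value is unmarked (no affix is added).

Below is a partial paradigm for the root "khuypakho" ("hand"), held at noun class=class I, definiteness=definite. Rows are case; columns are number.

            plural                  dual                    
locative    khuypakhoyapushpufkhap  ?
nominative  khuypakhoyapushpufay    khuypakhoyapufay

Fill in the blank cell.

Attach noun class class I -ye (after vowel 'o') → khuypakhoye.
number = dual: zero marking, form stays khuypakhoye.
Attach definiteness definite -pif → khuypakhoyepif.
Attach case locative -khap → khuypakhoyepifkhap.
Apply vowel harmony: khuypakhoyepifkhap → khuypakhoyapufkhap.
Nasal assimilation: no change.

khuypakhoyapufkhap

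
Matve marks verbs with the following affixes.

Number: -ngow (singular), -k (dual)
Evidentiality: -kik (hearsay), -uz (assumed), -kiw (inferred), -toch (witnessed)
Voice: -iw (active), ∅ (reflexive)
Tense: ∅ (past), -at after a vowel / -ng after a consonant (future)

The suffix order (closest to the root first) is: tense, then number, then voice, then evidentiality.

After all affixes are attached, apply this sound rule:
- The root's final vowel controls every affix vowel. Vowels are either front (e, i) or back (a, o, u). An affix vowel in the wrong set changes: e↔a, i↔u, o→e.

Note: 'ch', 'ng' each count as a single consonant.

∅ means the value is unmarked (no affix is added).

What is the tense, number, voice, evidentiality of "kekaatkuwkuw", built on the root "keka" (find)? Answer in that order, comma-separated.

future, dual, active, inferred

Segment: keka-at-k-iw-kiw.
tense: -at/ng → future.
number: -k → dual.
voice: -iw → active.
evidentiality: -kiw → inferred.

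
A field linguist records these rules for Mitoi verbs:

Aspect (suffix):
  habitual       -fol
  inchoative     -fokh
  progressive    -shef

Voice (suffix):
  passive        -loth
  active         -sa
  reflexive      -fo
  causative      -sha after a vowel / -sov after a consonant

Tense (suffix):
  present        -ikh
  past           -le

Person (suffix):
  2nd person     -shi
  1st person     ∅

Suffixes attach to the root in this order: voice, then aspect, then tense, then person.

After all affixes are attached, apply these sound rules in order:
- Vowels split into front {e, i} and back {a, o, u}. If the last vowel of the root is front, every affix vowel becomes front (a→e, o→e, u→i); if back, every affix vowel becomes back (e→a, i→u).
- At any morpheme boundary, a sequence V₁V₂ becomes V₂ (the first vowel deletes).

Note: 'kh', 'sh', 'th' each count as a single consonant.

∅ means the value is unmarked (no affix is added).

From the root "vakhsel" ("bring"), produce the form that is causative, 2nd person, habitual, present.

vakhselsevfelikhshi

Attach voice causative -sov (after consonant 'l') → vakhselsov.
Attach aspect habitual -fol → vakhselsovfol.
Attach tense present -ikh → vakhselsovfolikh.
Attach person 2nd person -shi → vakhselsovfolikhshi.
Apply vowel harmony: vakhselsovfolikhshi → vakhselsevfelikhshi.
Vowel deletion: no change.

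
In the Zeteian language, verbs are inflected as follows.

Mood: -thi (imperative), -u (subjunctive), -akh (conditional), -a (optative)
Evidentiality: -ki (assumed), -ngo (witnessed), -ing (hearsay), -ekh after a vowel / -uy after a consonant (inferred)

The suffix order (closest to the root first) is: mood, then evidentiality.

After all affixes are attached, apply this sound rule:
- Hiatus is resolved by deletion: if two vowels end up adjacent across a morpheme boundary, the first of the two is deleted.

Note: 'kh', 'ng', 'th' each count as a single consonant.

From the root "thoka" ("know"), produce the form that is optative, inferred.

thokekh

Attach mood optative -a → thokaa.
Attach evidentiality inferred -ekh (after vowel 'a') → thokaaekh.
Apply vowel deletion: thokaaekh → thokekh.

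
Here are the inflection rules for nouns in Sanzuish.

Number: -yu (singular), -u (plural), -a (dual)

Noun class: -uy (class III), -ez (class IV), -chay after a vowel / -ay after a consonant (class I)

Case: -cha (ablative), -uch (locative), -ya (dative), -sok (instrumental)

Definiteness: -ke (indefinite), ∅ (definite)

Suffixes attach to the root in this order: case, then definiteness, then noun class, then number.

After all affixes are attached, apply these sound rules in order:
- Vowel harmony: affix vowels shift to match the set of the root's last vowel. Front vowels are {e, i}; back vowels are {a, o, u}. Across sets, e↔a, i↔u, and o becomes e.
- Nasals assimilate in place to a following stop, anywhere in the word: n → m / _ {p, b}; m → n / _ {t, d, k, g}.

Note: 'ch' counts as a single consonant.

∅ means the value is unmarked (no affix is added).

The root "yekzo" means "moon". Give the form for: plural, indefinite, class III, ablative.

yekzochakauyu

Attach case ablative -cha → yekzocha.
Attach definiteness indefinite -ke → yekzochake.
Attach noun class class III -uy → yekzochakeuy.
Attach number plural -u → yekzochakeuyu.
Apply vowel harmony: yekzochakeuyu → yekzochakauyu.
Nasal assimilation: no change.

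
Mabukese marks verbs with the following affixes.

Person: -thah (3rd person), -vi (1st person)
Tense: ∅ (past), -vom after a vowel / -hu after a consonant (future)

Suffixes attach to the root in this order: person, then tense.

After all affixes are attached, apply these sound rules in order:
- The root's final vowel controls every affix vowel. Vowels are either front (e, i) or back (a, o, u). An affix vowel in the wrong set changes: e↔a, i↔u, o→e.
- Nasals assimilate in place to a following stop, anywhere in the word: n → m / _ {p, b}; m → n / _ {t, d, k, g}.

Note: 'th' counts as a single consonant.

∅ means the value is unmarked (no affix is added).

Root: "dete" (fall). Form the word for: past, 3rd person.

detetheh

Attach person 3rd person -thah → detethah.
tense = past: zero marking, form stays detethah.
Apply vowel harmony: detethah → detetheh.
Nasal assimilation: no change.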